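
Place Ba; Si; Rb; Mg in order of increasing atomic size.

Atomic radius shrinks across a period as nuclear charge pulls the same shell inward, and grows down a group as new shells are added.
These span different periods and groups, so the two trends combine.
Mg > Si: both are in period 3; the period trend gives Mg the larger value.
Ba > Mg: they share group 2; the group trend gives Ba the larger value.
Rb > Ba: the two effects oppose for this pair; the across-period effect wins (210 vs 196 pm).
Approximate values (pm): Mg 139, Si 116, Rb 210, Ba 196.
So from smallest to largest: Si < Mg < Ba < Rb.

Si, Mg, Ba, Rb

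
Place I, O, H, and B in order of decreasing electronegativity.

O > I > H > B

H is in period 1, group 1; B is in period 2, group 13; O is in period 2, group 16; I is in period 5, group 17.
Electronegativity increases across a period and decreases down a group, tracking effective nuclear charge and atomic size.
Here both period and group differ, so the two effects have to be weighed against each other.
H > B: the two effects oppose for this pair; the down-group effect wins (2.20 vs 2.04).
I > H: the two effects oppose for this pair; the across-period effect wins (2.66 vs 2.20).
O > I: the two effects oppose for this pair; the down-group effect wins (3.44 vs 2.66).
Tabulated electronegativity (Pauling): H 2.20, B 2.04, O 3.44, I 2.66.
So from highest to lowest: O > I > H > B.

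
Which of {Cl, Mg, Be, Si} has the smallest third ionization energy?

Consider each +2 ion: Cl²⁺ still has 5 valence electrons; Mg²⁺ is the bare [Ne] core; Be²⁺ is the bare [He] core; Si²⁺ still has 2 valence electrons.
Core electrons are held far more tightly than valence electrons, so Mg and Be top the IE_3 order.
Valence configurations: Cl²⁺ [Ne]3s²3p³, Si²⁺ [Ne]3s².
Tabulated IE_3 (kJ/mol): Cl 3822, Mg 7733, Be 14849, Si 3232.
Hence IE_3: Si < Cl < Mg < Be.

Si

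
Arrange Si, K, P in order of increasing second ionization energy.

Si, P, K

After 1 electron has been removed, what remains? Si⁺ still has 3 valence electrons; K⁺ is the bare [Ar] core; P⁺ still has 4 valence electrons.
Breaking into a closed-shell core is much more expensive than removing a leftover valence electron — K has the largest IE_2 here.
Valence configurations: Si⁺ [Ne]3s²3p¹, P⁺ [Ne]3s²3p².
The numbers (kJ/mol): Si 1577, K 3052, P 1907.
Hence IE_2: Si < P < K.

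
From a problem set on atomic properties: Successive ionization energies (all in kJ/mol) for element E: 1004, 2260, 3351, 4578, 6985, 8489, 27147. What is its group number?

Group 16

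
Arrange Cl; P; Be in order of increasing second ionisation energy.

Be < P < Cl

Consider each +1 ion: Cl⁺ still has 6 valence electrons; P⁺ still has 4 valence electrons; Be⁺ still has 1 valence electron.
All are still removing valence electrons, so compare the +1 ions as you would atoms: IE_2 generally rises across a period (higher Z_eff) and falls down a group (larger shell), subject to the usual subshell exceptions.
Valence configurations: Cl⁺ [Ne]3s²3p⁴, P⁺ [Ne]3s²3p², Be⁺ [He]2s¹.
Tabulated IE_2 (kJ/mol): Cl 2298, P 1907, Be 1757.
Hence IE_2: Be < P < Cl.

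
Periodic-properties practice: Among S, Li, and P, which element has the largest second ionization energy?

Consider each +1 ion: S⁺ still has 5 valence electrons; Li⁺ is the bare [He] core; P⁺ still has 4 valence electrons.
Pulling an electron out of a noble-gas core costs far more than removing a remaining valence electron, so Li sits at the high end of IE_2.
Valence configurations: S⁺ [Ne]3s²3p³, P⁺ [Ne]3s²3p².
Tabulated IE_2 (kJ/mol): S 2252, Li 7298, P 1907.
Overall IE_2 order: P < S < Li.

Li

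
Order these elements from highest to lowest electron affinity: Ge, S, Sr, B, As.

B is in period 2, group 13; S is in period 3, group 16; Ge is in period 4, group 14; As is in period 4, group 15; Sr is in period 5, group 2.
Electron affinity generally becomes more exothermic across a period toward the halogens and less exothermic down a group.
Neither a single period nor a single group — weigh both effects.
B > Sr: both effects reinforce here, so B is clearly the higher of the two.
As > B: period and group pull opposite ways; the across-period shift dominates (78 vs 27 kJ/mol).
Ge > As: this pair runs against the simple trend — see the exception note.
S > Ge: both effects reinforce here, so S is clearly the higher of the two.
Note the exception: Ge has a higher electron affinity than As, contrary to the simple trend — adding an electron to As's half-filled 4p³ is unfavourable, so Ge (4p²) has the more exothermic EA.
Approximate values (kJ/mol): B 27, S 200, Ge 119, As 78, Sr 5.
So from highest to lowest: S > Ge > As > B > Sr.

S > Ge > As > B > Sr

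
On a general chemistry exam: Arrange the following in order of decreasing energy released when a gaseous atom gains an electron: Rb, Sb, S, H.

H is in period 1, group 1; S is in period 3, group 16; Rb is in period 5, group 1; Sb is in period 5, group 15.
Adding an electron releases more energy for atoms nearer the top right (short of the noble gases).
Neither a single period nor a single group — weigh both effects.
H > Rb: they share group 1; the group trend gives H the larger value.
Sb > H: the two effects oppose for this pair; the across-period effect wins (103 vs 73 kJ/mol).
S > Sb: relative to Sb, both the across-period and down-group shifts push S's electron affinity up.
Tabulated electron affinity (kJ/mol): H 73, S 200, Rb 47, Sb 103.
So from highest to lowest: S > Sb > H > Rb.

S, Sb, H, Rb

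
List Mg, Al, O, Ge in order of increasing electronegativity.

Mg < Al < Ge < O

O is in period 2, group 16; Mg is in period 3, group 2; Al is in period 3, group 13; Ge is in period 4, group 14.
EN rises left→right (higher Z_eff, smaller atoms) and falls top→bottom (larger, more shielded atoms).
Neither a single period nor a single group — weigh both effects.
Al > Mg: Al lies to the right of Mg in period 3, so the across-period effect alone puts Al higher.
Ge > Al: the two effects oppose for this pair; the across-period effect wins (2.01 vs 1.61).
O > Ge: relative to Ge, both the across-period and down-group shifts push O's electronegativity up.
For reference (Pauling): O 3.44, Mg 1.31, Al 1.61, Ge 2.01.
So from lowest to highest: Mg < Al < Ge < O.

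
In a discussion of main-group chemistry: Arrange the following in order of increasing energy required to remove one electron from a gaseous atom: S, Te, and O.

Te < S < O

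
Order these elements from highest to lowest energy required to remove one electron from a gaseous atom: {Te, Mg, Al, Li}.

Te, Mg, Al, Li

Li is in period 2, group 1; Mg is in period 3, group 2; Al is in period 3, group 13; Te is in period 5, group 16.
Across a period the outer electron is held more tightly (higher IE₁); down a group it sits in a higher shell, more shielded, and comes off more easily.
These span different periods and groups, so the two trends combine.
Al > Li: the two effects oppose for this pair; the across-period effect wins (578 vs 520 kJ/mol).
Mg > Al: this pair runs against the simple trend — see the exception note.
Te > Mg: the two effects oppose for this pair; the across-period effect wins (869 vs 738 kJ/mol).
Note the exception: Mg has a higher first ionization energy than Al, contrary to the simple trend — Al's single 3p electron is easier to remove than one from Mg's filled 3s².
Approximate values (kJ/mol): Li 520, Mg 738, Al 578, Te 869.
So from highest to lowest: Te > Mg > Al > Li.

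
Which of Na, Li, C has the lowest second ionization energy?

C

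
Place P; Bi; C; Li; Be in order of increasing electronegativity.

Li, Be, Bi, P, C

Li is in period 2, group 1; Be is in period 2, group 2; C is in period 2, group 14; P is in period 3, group 15; Bi is in period 6, group 15.
Atoms toward the upper right of the periodic table pull bonding electrons most strongly.
Neither a single period nor a single group — weigh both effects.
Be > Li: Be lies to the right of Li in period 2, so the across-period effect alone puts Be higher.
Bi > Be: the two effects oppose for this pair; the across-period effect wins (2.02 vs 1.57).
P > Bi: P sits above Bi in group 15, so the down-group effect alone puts P higher.
C > P: the two effects oppose for this pair; the down-group effect wins (2.55 vs 2.19).
Approximate values (Pauling): Li 0.98, Be 1.57, C 2.55, P 2.19, Bi 2.02.
So from lowest to highest: Li < Be < Bi < P < C.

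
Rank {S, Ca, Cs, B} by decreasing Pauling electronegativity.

S > B > Ca > Cs

B is in period 2, group 13; S is in period 3, group 16; Ca is in period 4, group 2; Cs is in period 6, group 1.
Atoms toward the upper right of the periodic table pull bonding electrons most strongly.
Neither a single period nor a single group — weigh both effects.
Ca > Cs: both effects reinforce here, so Ca is clearly the higher of the two.
B > Ca: relative to Ca, both the across-period and down-group shifts push B's electronegativity up.
S > B: the two effects oppose for this pair; the across-period effect wins (2.58 vs 2.04).
Tabulated electronegativity (Pauling): B 2.04, S 2.58, Ca 1.00, Cs 0.79.
So from highest to lowest: S > B > Ca > Cs.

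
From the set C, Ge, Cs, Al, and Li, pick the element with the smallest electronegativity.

Li is in period 2, group 1; C is in period 2, group 14; Al is in period 3, group 13; Ge is in period 4, group 14; Cs is in period 6, group 1.
Electronegativity increases across a period and decreases down a group, tracking effective nuclear charge and atomic size.
Here both period and group differ, so the two effects have to be weighed against each other.
Li > Cs: they share group 1; the group trend gives Li the larger value.
Al > Li: period and group pull opposite ways; the across-period shift dominates (1.61 vs 0.98).
Ge > Al: the two effects oppose for this pair; the across-period effect wins (2.01 vs 1.61).
C > Ge: they share group 14; the group trend gives C the larger value.
Approximate values (Pauling): Li 0.98, C 2.55, Al 1.61, Ge 2.01, Cs 0.79.
The smallest electronegativity among these belongs to Cs.

Cs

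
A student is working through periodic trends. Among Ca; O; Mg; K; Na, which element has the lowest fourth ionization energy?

The fourth ionization energy removes an electron from the +3 ion. For each element: Ca³⁺ is already 1 electron into the core; O³⁺ still has 3 valence electrons; Mg³⁺ is already 1 electron into the core; K³⁺ is already 2 electrons into the core; Na³⁺ is already 2 electrons into the core.
Usually core removal costs more than valence removal, but here the competition is close: a tightly held n=2 valence electron can cost more to remove than an n=3 core electron, so the actual values have to decide it.
Approximate IE_4 values (kJ/mol): Ca 6491, O 7469, Mg 10543, K 5877, Na 9543.
So the fourth ionization energies run K < Ca < O < Na < Mg.

K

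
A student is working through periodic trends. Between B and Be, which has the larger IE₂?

After 1 electron has been removed, what remains? B⁺ still has 2 valence electrons; Be⁺ still has 1 valence electron.
All are still removing valence electrons, so compare the +1 ions as you would atoms: IE_2 generally rises across a period (higher Z_eff) and falls down a group (larger shell), subject to the usual subshell exceptions.
Valence configurations: B⁺ [He]2s², Be⁺ [He]2s¹.
Tabulated IE_2 (kJ/mol): B 2427, Be 1757.
So the second ionization energies run Be < B.

B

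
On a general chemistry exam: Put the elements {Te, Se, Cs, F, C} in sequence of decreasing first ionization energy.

F, C, Se, Te, Cs

C is in period 2, group 14; F is in period 2, group 17; Se is in period 4, group 16; Te is in period 5, group 16; Cs is in period 6, group 1.
IE₁ increases left→right with effective nuclear charge and decreases top→bottom as the valence shell moves farther out.
Here both period and group differ, so the two effects have to be weighed against each other.
Te > Cs: relative to Cs, both the across-period and down-group shifts push Te's first ionization energy up.
Se > Te: Se sits above Te in group 16, so the down-group effect alone puts Se higher.
C > Se: period and group pull opposite ways; the down-group shift dominates (1086 vs 941 kJ/mol).
F > C: both are in period 2; the period trend gives F the larger value.
For reference (kJ/mol): C 1086, F 1681, Se 941, Te 869, Cs 376.
So from highest to lowest: F > C > Se > Te > Cs.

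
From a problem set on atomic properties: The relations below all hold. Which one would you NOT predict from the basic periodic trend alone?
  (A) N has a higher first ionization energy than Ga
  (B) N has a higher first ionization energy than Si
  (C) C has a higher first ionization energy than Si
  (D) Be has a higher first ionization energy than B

The general trend: first ionization energy increases across a period and decreases down a group.
(A) N (period 2, group 15) vs Ga (period 4, group 13): the stated order agrees with the simple trend.
(B) N (period 2, group 15) vs Si (period 3, group 14): the stated order agrees with the simple trend.
(C) C (period 2, group 14) vs Si (period 3, group 14): the stated order agrees with the simple trend.
(D) Be (period 2, group 2) vs B (period 2, group 13): the stated order contradicts the simple trend.
The exception is (D): removing B's lone 2p electron is easier than breaking Be's filled 2s².

(D)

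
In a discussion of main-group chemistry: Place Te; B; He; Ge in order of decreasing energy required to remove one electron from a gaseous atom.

He > Te > B > Ge

He is in period 1, group 18; B is in period 2, group 13; Ge is in period 4, group 14; Te is in period 5, group 16.
Across a period the outer electron is held more tightly (higher IE₁); down a group it sits in a higher shell, more shielded, and comes off more easily.
Neither a single period nor a single group — weigh both effects.
B > Ge: the two effects oppose for this pair; the down-group effect wins (801 vs 762 kJ/mol).
Te > B: period and group pull opposite ways; the across-period shift dominates (869 vs 801 kJ/mol).
He > Te: both effects reinforce here, so He is clearly the higher of the two.
Tabulated first ionization energy (kJ/mol): He 2372, B 801, Ge 762, Te 869.
So from highest to lowest: He > Te > B > Ge.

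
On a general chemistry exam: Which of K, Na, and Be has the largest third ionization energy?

Be

The third ionization energy removes an electron from the +2 ion. For each element: K²⁺ is already 1 electron into the core; Na²⁺ is already 1 electron into the core; Be²⁺ is the bare [He] core.
All of these are removing an electron from a noble-gas core or deeper; the smaller core (lower principal quantum number) is held far more tightly, and within a period the higher nuclear charge binds the same core more tightly.
The numbers (kJ/mol): K 4420, Na 6910, Be 14849.
Putting it together, IE_3: K < Na < Be.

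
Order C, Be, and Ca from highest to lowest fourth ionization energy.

IE_4 is the cost of taking one more electron from the +3 cation: C³⁺ still has 1 valence electron; Be³⁺ is already 1 electron into the core; Ca³⁺ is already 1 electron into the core.
Core electrons are held far more tightly than valence electrons, so Ca and Be top the IE_4 order.
The numbers (kJ/mol): C 6223, Be 21007, Ca 6491.
Putting it together, IE_4: C < Ca < Be.

Be > Ca > C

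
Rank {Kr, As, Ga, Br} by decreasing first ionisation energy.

Kr > Br > As > Ga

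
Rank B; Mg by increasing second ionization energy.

IE_2 is the cost of taking one more electron from the +1 cation: B⁺ still has 2 valence electrons; Mg⁺ still has 1 valence electron.
All are still removing valence electrons, so compare the +1 ions as you would atoms: IE_2 generally rises across a period (higher Z_eff) and falls down a group (larger shell), subject to the usual subshell exceptions.
Valence configurations: B⁺ [He]2s², Mg⁺ [Ne]3s¹.
Tabulated IE_2 (kJ/mol): B 2427, Mg 1451.
Overall IE_2 order: Mg < B.

Mg < B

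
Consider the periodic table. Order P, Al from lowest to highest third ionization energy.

Al < P

After 2 electrons have been removed, what remains? P²⁺ still has 3 valence electrons; Al²⁺ still has 1 valence electron.
All are still removing valence electrons, so compare the +2 ions as you would atoms: IE_3 generally rises across a period (higher Z_eff) and falls down a group (larger shell), subject to the usual subshell exceptions.
Valence configurations: P²⁺ [Ne]3s²3p¹, Al²⁺ [Ne]3s¹.
The numbers (kJ/mol): P 2914, Al 2745.
Overall IE_3 order: Al < P.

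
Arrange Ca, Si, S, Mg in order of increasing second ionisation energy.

Ca < Mg < Si < S

Consider each +1 ion: Ca⁺ still has 1 valence electron; Si⁺ still has 3 valence electrons; S⁺ still has 5 valence electrons; Mg⁺ still has 1 valence electron.
All are still removing valence electrons, so compare the +1 ions as you would atoms: IE_2 generally rises across a period (higher Z_eff) and falls down a group (larger shell), subject to the usual subshell exceptions.
Valence configurations: Ca⁺ [Ar]4s¹, Si⁺ [Ne]3s²3p¹, S⁺ [Ne]3s²3p³, Mg⁺ [Ne]3s¹.
Approximate IE_2 values (kJ/mol): Ca 1145, Si 1577, S 2252, Mg 1451.
Putting it together, IE_2: Ca < Mg < Si < S.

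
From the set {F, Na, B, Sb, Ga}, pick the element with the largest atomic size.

B is in period 2, group 13; F is in period 2, group 17; Na is in period 3, group 1; Ga is in period 4, group 13; Sb is in period 5, group 15.
Across a period the added protons contract the valence shell; down a group each new principal shell makes the atom larger.
These span different periods and groups, so the two trends combine.
B > F: B lies to the left of F in period 2, so the across-period effect alone puts B larger.
Ga > B: they share group 13; the group trend gives Ga the larger value.
Sb > Ga: period and group pull opposite ways; the down-group shift dominates (140 vs 124 pm).
Na > Sb: period and group pull opposite ways; the across-period shift dominates (155 vs 140 pm).
Approximate values (pm): B 85, F 64, Na 155, Ga 124, Sb 140.
The largest atomic size among these belongs to Na.

Na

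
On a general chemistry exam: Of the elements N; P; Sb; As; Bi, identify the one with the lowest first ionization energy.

N is in period 2, group 15; P is in period 3, group 15; As is in period 4, group 15; Sb is in period 5, group 15; Bi is in period 6, group 15.
First ionization energy rises across a period (greater Z_eff holds electrons more tightly) and falls down a group (valence electrons are farther from the nucleus).
All are in group 15, so first ionization energy increases up the group.
The lowest first ionization energy among these belongs to Bi.

Bi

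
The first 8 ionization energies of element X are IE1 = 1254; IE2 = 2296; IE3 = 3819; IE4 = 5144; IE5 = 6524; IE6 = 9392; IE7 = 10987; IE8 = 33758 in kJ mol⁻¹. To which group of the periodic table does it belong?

Look for the largest jump between consecutive ionization energies: IE8/IE7 ≈ 3.1, far larger than any earlier ratio.
That jump marks the point where a core electron is being removed. So the atom has 7 valence electrons.
A main-group element with 7 valence electrons is in group 17.

Group 17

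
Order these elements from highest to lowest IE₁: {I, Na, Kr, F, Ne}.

Ne > F > Kr > I > Na

F is in period 2, group 17; Ne is in period 2, group 18; Na is in period 3, group 1; Kr is in period 4, group 18; I is in period 5, group 17.
Across a period the outer electron is held more tightly (higher IE₁); down a group it sits in a higher shell, more shielded, and comes off more easily.
Neither a single period nor a single group — weigh both effects.
I > Na: the two effects oppose for this pair; the across-period effect wins (1008 vs 496 kJ/mol).
Kr > I: relative to I, both the across-period and down-group shifts push Kr's first ionization energy up.
F > Kr: the two effects oppose for this pair; the down-group effect wins (1681 vs 1351 kJ/mol).
Ne > F: both are in period 2; the period trend gives Ne the larger value.
Approximate values (kJ/mol): F 1681, Ne 2081, Na 496, Kr 1351, I 1008.
So from highest to lowest: Ne > F > Kr > I > Na.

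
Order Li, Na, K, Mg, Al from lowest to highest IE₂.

After 1 electron has been removed, what remains? Li⁺ is the bare [He] core; Na⁺ is the bare [Ne] core; K⁺ is the bare [Ar] core; Mg⁺ still has 1 valence electron; Al⁺ still has 2 valence electrons.
Core electrons are held far more tightly than valence electrons, so K, Na and Li top the IE_2 order.
Valence configurations: Mg⁺ [Ne]3s¹, Al⁺ [Ne]3s².
Tabulated IE_2 (kJ/mol): Li 7298, Na 4562, K 3052, Mg 1451, Al 1817.
So the second ionization energies run Mg < Al < K < Na < Li.

Mg < Al < K < Na < Li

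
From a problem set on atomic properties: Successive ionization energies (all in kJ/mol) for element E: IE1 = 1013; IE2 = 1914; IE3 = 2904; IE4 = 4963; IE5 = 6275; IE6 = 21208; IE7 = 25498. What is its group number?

Group 15

Look for the largest jump between consecutive ionization energies: IE6/IE5 ≈ 3.4, far larger than any earlier ratio.
That jump marks the point where a core electron is being removed. So the atom has 5 valence electrons.
A main-group element with 5 valence electrons is in group 15.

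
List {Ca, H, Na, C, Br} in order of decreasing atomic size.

Moving right in a period, electrons are added to the same shell under a stronger nuclear pull, so atoms get smaller; moving down, a new shell is opened and atoms get larger.
Here both period and group differ, so the two effects have to be weighed against each other.
C > H: period and group pull opposite ways; the down-group shift dominates (75 vs 32 pm).
Br > C: the two effects oppose for this pair; the down-group effect wins (114 vs 75 pm).
Na > Br: period and group pull opposite ways; the across-period shift dominates (155 vs 114 pm).
Ca > Na: period and group pull opposite ways; the down-group shift dominates (171 vs 155 pm).
For reference (pm): H 32, C 75, Na 155, Ca 171, Br 114.
So from largest to smallest: Ca > Na > Br > C > H.

Ca, Na, Br, C, H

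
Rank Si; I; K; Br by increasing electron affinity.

K < Si < I < Br

Adding an electron releases more energy for atoms nearer the top right (short of the noble gases).
Neither a single period nor a single group — weigh both effects.
Si > K: relative to K, both the across-period and down-group shifts push Si's electron affinity up.
I > Si: period and group pull opposite ways; the across-period shift dominates (295 vs 134 kJ/mol).
Br > I: Br sits above I in group 17, so the down-group effect alone puts Br higher.
Approximate values (kJ/mol): Si 134, K 48, Br 325, I 295.
So from lowest to highest: K < Si < I < Br.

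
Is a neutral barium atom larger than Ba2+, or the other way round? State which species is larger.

Ba

Forming Ba2+ removes 2 electrons from Ba. Fewer electrons for the same nuclear charge means less shielding and a higher Z_eff on the remaining electrons, and for main-group metals the entire outer shell is lost.
A cation is smaller than its parent atom: Ba2+ < Ba.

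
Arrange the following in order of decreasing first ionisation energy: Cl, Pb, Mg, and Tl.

IE₁ increases left→right with effective nuclear charge and decreases top→bottom as the valence shell moves farther out.
Here both period and group differ, so the two effects have to be weighed against each other.
Pb > Tl: both are in period 6; the period trend gives Pb the larger value.
Mg > Pb: period and group pull opposite ways; the down-group shift dominates (738 vs 716 kJ/mol).
Cl > Mg: Cl lies to the right of Mg in period 3, so the across-period effect alone puts Cl higher.
Tabulated first ionization energy (kJ/mol): Mg 738, Cl 1251, Tl 589, Pb 716.
So from highest to lowest: Cl > Mg > Pb > Tl.

Cl, Mg, Pb, Tl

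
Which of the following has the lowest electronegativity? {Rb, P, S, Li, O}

Li is in period 2, group 1; O is in period 2, group 16; P is in period 3, group 15; S is in period 3, group 16; Rb is in period 5, group 1.
EN rises left→right (higher Z_eff, smaller atoms) and falls top→bottom (larger, more shielded atoms).
These span different periods and groups, so the two trends combine.
Li > Rb: Li sits above Rb in group 1, so the down-group effect alone puts Li higher.
P > Li: the two effects oppose for this pair; the across-period effect wins (2.19 vs 0.98).
S > P: both are in period 3; the period trend gives S the larger value.
O > S: they share group 16; the group trend gives O the larger value.
For reference (Pauling): Li 0.98, O 3.44, P 2.19, S 2.58, Rb 0.82.
The lowest electronegativity among these belongs to Rb.

Rb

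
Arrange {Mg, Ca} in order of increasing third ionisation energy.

Consider each +2 ion: Mg²⁺ is the bare [Ne] core; Ca²⁺ is the bare [Ar] core.
All of these are removing an electron from a noble-gas core or deeper; the smaller core (lower principal quantum number) is held far more tightly, and within a period the higher nuclear charge binds the same core more tightly.
Tabulated IE_3 (kJ/mol): Mg 7733, Ca 4912.
Hence IE_3: Ca < Mg.

Ca, Mg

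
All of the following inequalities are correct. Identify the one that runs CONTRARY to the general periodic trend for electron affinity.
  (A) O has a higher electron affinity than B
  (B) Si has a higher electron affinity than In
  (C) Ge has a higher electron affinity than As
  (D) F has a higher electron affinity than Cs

The general trend: electron affinity increases across a period and decreases down a group.
(A) O (period 2, group 16) vs B (period 2, group 13): the stated order agrees with the simple trend.
(B) Si (period 3, group 14) vs In (period 5, group 13): the stated order agrees with the simple trend.
(C) Ge (period 4, group 14) vs As (period 4, group 15): the stated order contradicts the simple trend.
(D) F (period 2, group 17) vs Cs (period 6, group 1): the stated order agrees with the simple trend.
The exception is (C): adding an electron to As's half-filled 4p³ is unfavourable, so Ge (4p²) has the more exothermic EA.

(C)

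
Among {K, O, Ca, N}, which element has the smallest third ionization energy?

K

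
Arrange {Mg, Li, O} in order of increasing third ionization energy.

Consider each +2 ion: Mg²⁺ is the bare [Ne] core; Li²⁺ is already 1 electron into the core; O²⁺ still has 4 valence electrons.
Pulling an electron out of a noble-gas core costs far more than removing a remaining valence electron, so Mg and Li sit at the high end of IE_3.
The numbers (kJ/mol): Mg 7733, Li 11815, O 5300.
Overall IE_3 order: O < Mg < Li.

O < Mg < Li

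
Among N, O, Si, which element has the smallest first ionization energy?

N is in period 2, group 15; O is in period 2, group 16; Si is in period 3, group 14.
Removing the outermost electron gets harder across a period and easier down a group.
These span different periods and groups, so the two trends combine.
O > Si: relative to Si, both the across-period and down-group shifts push O's first ionization energy up.
N > O: this pair runs against the simple trend — see the exception note.
Note the exception: N has a higher first ionization energy than O, contrary to the simple trend — pairing an electron in O's 2p⁴ costs repulsion energy, so O ionizes more easily than half-filled N (2p³).
Tabulated first ionization energy (kJ/mol): N 1402, O 1314, Si 786.
The smallest first ionization energy among these belongs to Si.

Si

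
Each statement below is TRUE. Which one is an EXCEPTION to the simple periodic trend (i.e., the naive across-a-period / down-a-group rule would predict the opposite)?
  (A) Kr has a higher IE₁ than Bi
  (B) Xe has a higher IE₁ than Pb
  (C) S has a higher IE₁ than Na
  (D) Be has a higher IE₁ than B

(D)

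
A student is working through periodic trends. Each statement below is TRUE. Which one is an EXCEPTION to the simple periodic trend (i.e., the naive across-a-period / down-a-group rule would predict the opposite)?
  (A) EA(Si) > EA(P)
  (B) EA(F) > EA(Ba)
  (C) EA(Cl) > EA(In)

(A)

The general trend: electron affinity increases across a period and decreases down a group.
(A) Si (period 3, group 14) vs P (period 3, group 15): the stated order contradicts the simple trend.
(B) F (period 2, group 17) vs Ba (period 6, group 2): the stated order agrees with the simple trend.
(C) Cl (period 3, group 17) vs In (period 5, group 13): the stated order agrees with the simple trend.
The exception is (A): adding an electron to P's half-filled 3p³ is unfavourable, so Si (3p²) has the more exothermic EA.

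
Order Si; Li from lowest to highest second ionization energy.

Si < Li

After 1 electron has been removed, what remains? Si⁺ still has 3 valence electrons; Li⁺ is the bare [He] core.
Breaking into a closed-shell core is much more expensive than removing a leftover valence electron — Li has the largest IE_2 here.
Approximate IE_2 values (kJ/mol): Si 1577, Li 7298.
Overall IE_2 order: Si < Li.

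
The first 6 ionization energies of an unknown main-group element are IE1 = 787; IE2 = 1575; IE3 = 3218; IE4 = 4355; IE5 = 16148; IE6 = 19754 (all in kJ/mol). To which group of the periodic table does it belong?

Group 14

Look for the largest jump between consecutive ionization energies: IE5/IE4 ≈ 3.7, far larger than any earlier ratio.
That jump marks the point where a core electron is being removed. So the atom has 4 valence electrons.
A main-group element with 4 valence electrons is in group 14.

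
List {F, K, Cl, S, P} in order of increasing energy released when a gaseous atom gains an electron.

K < P < S < F < Cl

F is in period 2, group 17; P is in period 3, group 15; S is in period 3, group 16; Cl is in period 3, group 17; K is in period 4, group 1.
Electron affinity generally becomes more exothermic across a period toward the halogens and less exothermic down a group.
These span different periods and groups, so the two trends combine.
P > K: relative to K, both the across-period and down-group shifts push P's electron affinity up.
S > P: S lies to the right of P in period 3, so the across-period effect alone puts S higher.
F > S: both effects reinforce here, so F is clearly the higher of the two.
Cl > F: this pair runs against the simple trend — see the exception note.
Note the exception: Cl has a higher electron affinity than F, contrary to the simple trend — F's small 2p subshell makes the incoming electron feel strong e⁻–e⁻ repulsion, so Cl actually releases more energy on gaining an electron.
Tabulated electron affinity (kJ/mol): F 328, P 72, S 200, Cl 349, K 48.
So from lowest to highest: K < P < S < F < Cl.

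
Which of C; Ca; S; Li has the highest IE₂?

Li

After 1 electron has been removed, what remains? C⁺ still has 3 valence electrons; Ca⁺ still has 1 valence electron; S⁺ still has 5 valence electrons; Li⁺ is the bare [He] core.
Pulling an electron out of a noble-gas core costs far more than removing a remaining valence electron, so Li sits at the high end of IE_2.
Valence configurations: C⁺ [He]2s²2p¹, Ca⁺ [Ar]4s¹, S⁺ [Ne]3s²3p³.
Tabulated IE_2 (kJ/mol): C 2353, Ca 1145, S 2252, Li 7298.
Overall IE_2 order: Ca < S < C < Li.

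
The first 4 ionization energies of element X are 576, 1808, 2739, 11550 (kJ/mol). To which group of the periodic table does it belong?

Look for the largest jump between consecutive ionization energies: IE4/IE3 ≈ 4.2, far larger than any earlier ratio.
That jump marks the point where a core electron is being removed. So the atom has 3 valence electrons.
A main-group element with 3 valence electrons is in group 13.

Group 13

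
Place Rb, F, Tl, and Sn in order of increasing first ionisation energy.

Rb, Tl, Sn, F

F is in period 2, group 17; Rb is in period 5, group 1; Sn is in period 5, group 14; Tl is in period 6, group 13.
First ionization energy rises across a period (greater Z_eff holds electrons more tightly) and falls down a group (valence electrons are farther from the nucleus).
Here both period and group differ, so the two effects have to be weighed against each other.
Tl > Rb: period and group pull opposite ways; the across-period shift dominates (589 vs 403 kJ/mol).
Sn > Tl: relative to Tl, both the across-period and down-group shifts push Sn's first ionization energy up.
F > Sn: relative to Sn, both the across-period and down-group shifts push F's first ionization energy up.
For reference (kJ/mol): F 1681, Rb 403, Sn 709, Tl 589.
So from lowest to highest: Rb < Tl < Sn < F.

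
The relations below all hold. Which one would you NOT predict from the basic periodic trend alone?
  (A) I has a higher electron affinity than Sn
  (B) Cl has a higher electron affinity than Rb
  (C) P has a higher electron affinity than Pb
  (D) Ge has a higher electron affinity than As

(D)

The general trend: electron affinity increases across a period and decreases down a group.
(A) I (period 5, group 17) vs Sn (period 5, group 14): the stated order agrees with the simple trend.
(B) Cl (period 3, group 17) vs Rb (period 5, group 1): the stated order agrees with the simple trend.
(C) P (period 3, group 15) vs Pb (period 6, group 14): the stated order agrees with the simple trend.
(D) Ge (period 4, group 14) vs As (period 4, group 15): the stated order contradicts the simple trend.
The exception is (D): adding an electron to As's half-filled 4p³ is unfavourable, so Ge (4p²) has the more exothermic EA.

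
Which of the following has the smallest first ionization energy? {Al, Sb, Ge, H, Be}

IE₁ increases left→right with effective nuclear charge and decreases top→bottom as the valence shell moves farther out.
These sit on a diagonal, where the across-period and down-group effects partly cancel.
Ge > Al: the two effects oppose for this pair; the across-period effect wins (762 vs 578 kJ/mol).
Sb > Ge: period and group pull opposite ways; the across-period shift dominates (831 vs 762 kJ/mol).
Be > Sb: the two effects oppose for this pair; the down-group effect wins (900 vs 831 kJ/mol).
H > Be: the two effects oppose for this pair; the down-group effect wins (1312 vs 900 kJ/mol).
Approximate values (kJ/mol): H 1312, Be 900, Al 578, Ge 762, Sb 831.
The smallest first ionization energy among these belongs to Al.

Al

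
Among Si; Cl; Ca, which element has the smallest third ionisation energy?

Si

Consider each +2 ion: Si²⁺ still has 2 valence electrons; Cl²⁺ still has 5 valence electrons; Ca²⁺ is the bare [Ar] core.
Pulling an electron out of a noble-gas core costs far more than removing a remaining valence electron, so Ca sits at the high end of IE_3.
Valence configurations: Si²⁺ [Ne]3s², Cl²⁺ [Ne]3s²3p³.
The numbers (kJ/mol): Si 3232, Cl 3822, Ca 4912.
Putting it together, IE_3: Si < Cl < Ca.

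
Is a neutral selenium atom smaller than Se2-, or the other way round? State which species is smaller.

Forming Se2- adds 2 electrons to Se. More electron–electron repulsion in the same shell, with unchanged nuclear charge, lets the cloud expand.
An anion is larger than its parent atom: Se2- > Se.

Se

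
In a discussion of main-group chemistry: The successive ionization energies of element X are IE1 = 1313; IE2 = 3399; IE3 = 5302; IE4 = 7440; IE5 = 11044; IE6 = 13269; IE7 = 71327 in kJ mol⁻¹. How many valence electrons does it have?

6

Look for the largest jump between consecutive ionization energies: IE7/IE6 ≈ 5.4, far larger than any earlier ratio.
That jump marks the point where a core electron is being removed. So the atom has 6 valence electrons.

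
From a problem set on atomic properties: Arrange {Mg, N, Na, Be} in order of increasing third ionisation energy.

N < Na < Mg < Be

After 2 electrons have been removed, what remains? Mg²⁺ is the bare [Ne] core; N²⁺ still has 3 valence electrons; Na²⁺ is already 1 electron into the core; Be²⁺ is the bare [He] core.
Pulling an electron out of a noble-gas core costs far more than removing a remaining valence electron, so Na, Mg and Be sit at the high end of IE_3.
The numbers (kJ/mol): Mg 7733, N 4578, Na 6910, Be 14849.
Hence IE_3: N < Na < Mg < Be.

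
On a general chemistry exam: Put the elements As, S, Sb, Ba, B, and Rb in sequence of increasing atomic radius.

B < S < As < Sb < Ba < Rb

Atomic radius shrinks across a period as nuclear charge pulls the same shell inward, and grows down a group as new shells are added.
These span different periods and groups, so the two trends combine.
S > B: period and group pull opposite ways; the down-group shift dominates (103 vs 85 pm).
As > S: both effects reinforce here, so As is clearly the larger of the two.
Sb > As: they share group 15; the group trend gives Sb the larger value.
Ba > Sb: both effects reinforce here, so Ba is clearly the larger of the two.
Rb > Ba: period and group pull opposite ways; the across-period shift dominates (210 vs 196 pm).
Approximate values (pm): B 85, S 103, As 121, Rb 210, Sb 140, Ba 196.
So from smallest to largest: B < S < As < Sb < Ba < Rb.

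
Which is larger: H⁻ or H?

H⁻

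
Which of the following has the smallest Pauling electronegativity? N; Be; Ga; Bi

Be

Be is in period 2, group 2; N is in period 2, group 15; Ga is in period 4, group 13; Bi is in period 6, group 15.
EN rises left→right (higher Z_eff, smaller atoms) and falls top→bottom (larger, more shielded atoms).
Neither a single period nor a single group — weigh both effects.
Ga > Be: period and group pull opposite ways; the across-period shift dominates (1.81 vs 1.57).
Bi > Ga: period and group pull opposite ways; the across-period shift dominates (2.02 vs 1.81).
N > Bi: N sits above Bi in group 15, so the down-group effect alone puts N higher.
Tabulated electronegativity (Pauling): Be 1.57, N 3.04, Ga 1.81, Bi 2.02.
The smallest Pauling electronegativity among these belongs to Be.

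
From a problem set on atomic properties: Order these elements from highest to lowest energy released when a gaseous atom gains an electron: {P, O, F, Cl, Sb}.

O is in period 2, group 16; F is in period 2, group 17; P is in period 3, group 15; Cl is in period 3, group 17; Sb is in period 5, group 15.
EA tends to increase across a period and decrease down a group, though the pattern is less regular than for IE or radius.
Neither a single period nor a single group — weigh both effects.
Sb > P: this pair runs against the simple trend — see the exception note.
O > Sb: relative to Sb, both the across-period and down-group shifts push O's electron affinity up.
F > O: F lies to the right of O in period 2, so the across-period effect alone puts F higher.
Cl > F: this pair runs against the simple trend — see the exception note.
Note the exception: Sb has a higher electron affinity than P, contrary to the simple trend — both are half-filled np³, but the pairing/repulsion penalty for the added electron shrinks as the p orbitals become larger and more diffuse down the group, and for Sb that outweighs the weaker nuclear attraction.
Note the exception: Cl has a higher electron affinity than F, contrary to the simple trend — F's small 2p subshell makes the incoming electron feel strong e⁻–e⁻ repulsion, so Cl actually releases more energy on gaining an electron.
For reference (kJ/mol): O 141, F 328, P 72, Cl 349, Sb 103.
So from highest to lowest: Cl > F > O > Sb > P.

Cl, F, O, Sb, P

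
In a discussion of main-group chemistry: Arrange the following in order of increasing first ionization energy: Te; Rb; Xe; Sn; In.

Rb < In < Sn < Te < Xe

Rb is in period 5, group 1; In is in period 5, group 13; Sn is in period 5, group 14; Te is in period 5, group 16; Xe is in period 5, group 18.
First ionization energy rises across a period (greater Z_eff holds electrons more tightly) and falls down a group (valence electrons are farther from the nucleus).
All lie in period 5, so first ionization energy increases left to right.
So from lowest to highest: Rb < In < Sn < Te < Xe.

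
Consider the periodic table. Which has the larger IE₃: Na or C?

Na

Consider each +2 ion: Na²⁺ is already 1 electron into the core; C²⁺ still has 2 valence electrons.
Pulling an electron out of a noble-gas core costs far more than removing a remaining valence electron, so Na sits at the high end of IE_3.
Approximate IE_3 values (kJ/mol): Na 6910, C 4620.
Putting it together, IE_3: C < Na.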